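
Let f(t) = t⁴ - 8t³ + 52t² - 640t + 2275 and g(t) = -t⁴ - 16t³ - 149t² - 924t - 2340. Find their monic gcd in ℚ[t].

t² + 4t + 65

By polynomial division,
  t⁴ - 8t³ + 52t² - 640t + 2275 = (-1)(-t⁴ - 16t³ - 149t² - 924t - 2340) + (-24t³ - 97t² - 1564t - 65)
  -t⁴ - 16t³ - 149t² - 924t - 2340 = ((1/24)t + 287/576)(-24t³ - 97t² - 1564t - 65) + (-(20449/576)t² - (20449/144)t - 1329185/576)
  -24t³ - 97t² - 1564t - 65 = ((13824/20449)t + 576/20449)(-(20449/576)t² - (20449/144)t - 1329185/576) + (0)
Last nonzero remainder: -(20449/576)t² - (20449/144)t - 1329185/576. Dividing through by -20449/576 gives the monic gcd t² + 4t + 65.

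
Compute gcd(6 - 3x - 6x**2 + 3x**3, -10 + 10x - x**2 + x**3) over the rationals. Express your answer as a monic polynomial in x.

-1 + x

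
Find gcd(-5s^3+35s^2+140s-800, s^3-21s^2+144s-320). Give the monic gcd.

s-8

Euclidean algorithm in ℚ[s]:
  -5s^3+35s^2+140s-800 = (-5)(s^3-21s^2+144s-320) + (-70s^2+860s-2400)
  s^3-21s^2+144s-320 = (-(1/70)s+61/490)(-70s^2+860s-2400) + ((130/49)s-1040/49)
  -70s^2+860s-2400 = (-(343/13)s+1470/13)((130/49)s-1040/49) + (0)
Last nonzero remainder: (130/49)s-1040/49. Dividing through by 130/49 gives the monic gcd s-8.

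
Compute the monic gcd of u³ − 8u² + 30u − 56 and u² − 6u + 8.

u − 4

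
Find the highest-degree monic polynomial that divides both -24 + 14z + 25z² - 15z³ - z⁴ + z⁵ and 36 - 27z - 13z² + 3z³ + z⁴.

12 - 13z + z³

By polynomial division,
  z⁵ - z⁴ - 15z³ + 25z² + 14z - 24 = (z - 4)(z⁴ + 3z³ - 13z² - 27z + 36) + (10z³ - 130z + 120)
  z⁴ + 3z³ - 13z² - 27z + 36 = ((1/10)z + 3/10)(10z³ - 130z + 120) + (0)
Last nonzero remainder: 10z³ - 130z + 120. Dividing through by 10 gives the monic gcd z³ - 13z + 12.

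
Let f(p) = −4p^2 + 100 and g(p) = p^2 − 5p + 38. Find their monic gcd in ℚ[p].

1

Euclidean algorithm in ℚ[p]:
  −4p^2 + 100 = (−4)(p^2 − 5p + 38) + (−20p + 252)
  p^2 − 5p + 38 = (−(1/20)p − 19/50)(−20p + 252) + (3344/25)
  −20p + 252 = (−(125/836)p + 1575/836)(3344/25) + (0)
The last nonzero remainder is the constant 3344/25, so the polynomials are coprime and gcd = 1.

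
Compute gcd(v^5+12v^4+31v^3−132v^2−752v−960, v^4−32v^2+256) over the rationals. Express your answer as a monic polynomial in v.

Repeated division with remainder:
  v^5+12v^4+31v^3−132v^2−752v−960 = (v+12)(v^4−32v^2+256) + (63v^3+252v^2−1008v−4032)
  v^4−32v^2+256 = ((1/63)v−4/63)(63v^3+252v^2−1008v−4032) + (0)
Last nonzero remainder: 63v^3+252v^2−1008v−4032. Dividing through by 63 gives the monic gcd v^3+4v^2−16v−64.

v^3+4v^2−16v−64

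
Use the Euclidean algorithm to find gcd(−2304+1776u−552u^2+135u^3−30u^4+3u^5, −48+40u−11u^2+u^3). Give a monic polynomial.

−48+40u−11u^2+u^3

Apply the Euclidean algorithm:
  3u^5−30u^4+135u^3−552u^2+1776u−2304 = (3u^2+3u+48)(u^3−11u^2+40u−48) + (0)
The last nonzero remainder u^3−11u^2+40u−48 is already monic.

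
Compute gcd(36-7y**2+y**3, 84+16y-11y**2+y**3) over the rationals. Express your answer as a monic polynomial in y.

-12-4y+y**2

Euclidean algorithm in ℚ[y]:
  y**3-7y**2+36 = (y**3-11y**2+16y+84) + (4y**2-16y-48)
  y**3-11y**2+16y+84 = ((1/4)y-7/4)(4y**2-16y-48) + (0)
Last nonzero remainder: 4y**2-16y-48. Dividing through by 4 gives the monic gcd y**2-4y-12.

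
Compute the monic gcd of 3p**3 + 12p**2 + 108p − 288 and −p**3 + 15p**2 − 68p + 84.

p − 2

Apply the Euclidean algorithm:
  3p**3 + 12p**2 + 108p − 288 = (−3)(−p**3 + 15p**2 − 68p + 84) + (57p**2 − 96p − 36)
  −p**3 + 15p**2 − 68p + 84 = (−(1/57)p + 253/1083)(57p**2 − 96p − 36) + (−(16680/361)p + 33360/361)
  57p**2 − 96p − 36 = (−(6859/5560)p − 1083/2780)(−(16680/361)p + 33360/361) + (0)
Last nonzero remainder: −(16680/361)p + 33360/361. Dividing through by −16680/361 gives the monic gcd p − 2.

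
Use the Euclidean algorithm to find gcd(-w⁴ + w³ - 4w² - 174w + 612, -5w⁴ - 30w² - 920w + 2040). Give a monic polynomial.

w³ + 2w² + 10w + 204

Apply the Euclidean algorithm:
  -w⁴ + w³ - 4w² - 174w + 612 = (1/5)(-5w⁴ - 30w² - 920w + 2040) + (w³ + 2w² + 10w + 204)
  -5w⁴ - 30w² - 920w + 2040 = (-5w + 10)(w³ + 2w² + 10w + 204) + (0)
The last nonzero remainder w³ + 2w² + 10w + 204 is already monic.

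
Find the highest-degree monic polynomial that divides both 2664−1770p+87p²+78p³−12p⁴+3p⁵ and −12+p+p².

−12+p+p²

Euclidean algorithm in ℚ[p]:
  3p⁵−12p⁴+78p³+87p²−1770p+2664 = (3p³−15p²+129p−222)(p²+p−12) + (0)
The last nonzero remainder p²+p−12 is already monic.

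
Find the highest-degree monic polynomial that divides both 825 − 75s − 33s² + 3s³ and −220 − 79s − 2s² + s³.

Apply the Euclidean algorithm:
  3s³ − 33s² − 75s + 825 = (3)(s³ − 2s² − 79s − 220) + (−27s² + 162s + 1485)
  s³ − 2s² − 79s − 220 = (−(1/27)s − 4/27)(−27s² + 162s + 1485) + (0)
Last nonzero remainder: −27s² + 162s + 1485. Dividing through by −27 gives the monic gcd s² − 6s − 55.

−55 − 6s + s²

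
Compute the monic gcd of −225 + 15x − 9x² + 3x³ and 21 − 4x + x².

By polynomial division,
  3x³ − 9x² + 15x − 225 = (3x + 3)(x² − 4x + 21) + (−36x − 288)
  x² − 4x + 21 = (−(1/36)x + 1/3)(−36x − 288) + (117)
  −36x − 288 = (−(4/13)x − 32/13)(117) + (0)
The last nonzero remainder is the constant 117, so the polynomials are coprime and gcd = 1.

1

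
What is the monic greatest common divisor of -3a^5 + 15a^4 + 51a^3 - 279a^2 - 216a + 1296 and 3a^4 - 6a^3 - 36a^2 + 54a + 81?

By polynomial division,
  -3a^5 + 15a^4 + 51a^3 - 279a^2 - 216a + 1296 = (-a + 3)(3a^4 - 6a^3 - 36a^2 + 54a + 81) + (33a^3 - 117a^2 - 297a + 1053)
  3a^4 - 6a^3 - 36a^2 + 54a + 81 = ((1/11)a + 17/121)(33a^3 - 117a^2 - 297a + 1053) + ((900/121)a^2 - 8100/121)
  33a^3 - 117a^2 - 297a + 1053 = ((1331/300)a - 1573/100)((900/121)a^2 - 8100/121) + (0)
Last nonzero remainder: (900/121)a^2 - 8100/121. Dividing through by 900/121 gives the monic gcd a^2 - 9.

a^2 - 9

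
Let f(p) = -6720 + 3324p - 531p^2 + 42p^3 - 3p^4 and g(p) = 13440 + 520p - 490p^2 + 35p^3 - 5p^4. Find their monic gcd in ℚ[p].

Repeated division with remainder:
  -3p^4 + 42p^3 - 531p^2 + 3324p - 6720 = (3/5)(-5p^4 + 35p^3 - 490p^2 + 520p + 13440) + (21p^3 - 237p^2 + 3012p - 14784)
  -5p^4 + 35p^3 - 490p^2 + 520p + 13440 = (-(5/21)p - 50/49)(21p^3 - 237p^2 + 3012p - 14784) + (-(720/49)p^2 + (3600/49)p - 11520/7)
  21p^3 - 237p^2 + 3012p - 14784 = (-(343/240)p + 539/60)(-(720/49)p^2 + (3600/49)p - 11520/7) + (0)
Last nonzero remainder: -(720/49)p^2 + (3600/49)p - 11520/7. Dividing through by -720/49 gives the monic gcd p^2 - 5p + 112.

112 - 5p + p^2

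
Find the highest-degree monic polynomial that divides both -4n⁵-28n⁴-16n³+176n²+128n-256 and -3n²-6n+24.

n²+2n-8

Repeated division with remainder:
  -4n⁵-28n⁴-16n³+176n²+128n-256 = ((4/3)n³+(20/3)n²+(8/3)n-32/3)(-3n²-6n+24) + (0)
Last nonzero remainder: -3n²-6n+24. Dividing through by -3 gives the monic gcd n²+2n-8.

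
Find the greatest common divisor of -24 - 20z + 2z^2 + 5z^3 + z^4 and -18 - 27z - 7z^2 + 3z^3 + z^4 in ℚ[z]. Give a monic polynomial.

Apply the Euclidean algorithm:
  z^4 + 5z^3 + 2z^2 - 20z - 24 = (z^4 + 3z^3 - 7z^2 - 27z - 18) + (2z^3 + 9z^2 + 7z - 6)
  z^4 + 3z^3 - 7z^2 - 27z - 18 = ((1/2)z - 3/4)(2z^3 + 9z^2 + 7z - 6) + (-(15/4)z^2 - (75/4)z - 45/2)
  2z^3 + 9z^2 + 7z - 6 = (-(8/15)z + 4/15)(-(15/4)z^2 - (75/4)z - 45/2) + (0)
Last nonzero remainder: -(15/4)z^2 - (75/4)z - 45/2. Dividing through by -15/4 gives the monic gcd z^2 + 5z + 6.

6 + 5z + z^2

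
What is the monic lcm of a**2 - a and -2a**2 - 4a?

a**3 + a**2 - 2a

Repeated division with remainder:
  a**2 - a = (-1/2)(-2a**2 - 4a) + (-3a)
  -2a**2 - 4a = ((2/3)a + 4/3)(-3a) + (0)
Last nonzero remainder: -3a. Dividing through by -3 gives the monic gcd a.
Then lcm(f, g) = f·g / gcd(f, g); expanding and making the result monic gives the answer.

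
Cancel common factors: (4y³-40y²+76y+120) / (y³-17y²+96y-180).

Euclidean algorithm in ℚ[y]:
  4y³-40y²+76y+120 = (4)(y³-17y²+96y-180) + (28y²-308y+840)
  y³-17y²+96y-180 = ((1/28)y-3/14)(28y²-308y+840) + (0)
Last nonzero remainder: 28y²-308y+840. Dividing through by 28 gives the monic gcd y²-11y+30.
Cancel y²-11y+30 from numerator and denominator to get the reduced form.

(4y+4)/(y-6)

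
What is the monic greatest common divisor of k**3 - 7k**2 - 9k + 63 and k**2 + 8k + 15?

k + 3

By polynomial division,
  k**3 - 7k**2 - 9k + 63 = (k - 15)(k**2 + 8k + 15) + (96k + 288)
  k**2 + 8k + 15 = ((1/96)k + 5/96)(96k + 288) + (0)
Last nonzero remainder: 96k + 288. Dividing through by 96 gives the monic gcd k + 3.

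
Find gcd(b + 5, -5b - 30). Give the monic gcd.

1

Apply the Euclidean algorithm:
  b + 5 = (-1/5)(-5b - 30) + (-1)
  -5b - 30 = (5b + 30)(-1) + (0)
The last nonzero remainder is the constant -1, so the polynomials are coprime and gcd = 1.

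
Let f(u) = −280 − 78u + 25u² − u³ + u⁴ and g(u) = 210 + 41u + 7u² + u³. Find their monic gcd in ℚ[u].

35 + u + u²

Apply the Euclidean algorithm:
  u⁴ − u³ + 25u² − 78u − 280 = (u − 8)(u³ + 7u² + 41u + 210) + (40u² + 40u + 1400)
  u³ + 7u² + 41u + 210 = ((1/40)u + 3/20)(40u² + 40u + 1400) + (0)
Last nonzero remainder: 40u² + 40u + 1400. Dividing through by 40 gives the monic gcd u² + u + 35.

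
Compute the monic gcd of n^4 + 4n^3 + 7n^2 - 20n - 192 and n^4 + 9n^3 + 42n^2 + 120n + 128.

Euclidean algorithm in ℚ[n]:
  n^4 + 4n^3 + 7n^2 - 20n - 192 = (n^4 + 9n^3 + 42n^2 + 120n + 128) + (-5n^3 - 35n^2 - 140n - 320)
  n^4 + 9n^3 + 42n^2 + 120n + 128 = (-(1/5)n - 2/5)(-5n^3 - 35n^2 - 140n - 320) + (0)
Last nonzero remainder: -5n^3 - 35n^2 - 140n - 320. Dividing through by -5 gives the monic gcd n^3 + 7n^2 + 28n + 64.

n^3 + 7n^2 + 28n + 64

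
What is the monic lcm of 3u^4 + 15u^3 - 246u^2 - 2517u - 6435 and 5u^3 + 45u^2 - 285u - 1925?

Apply the Euclidean algorithm:
  3u^4 + 15u^3 - 246u^2 - 2517u - 6435 = ((3/5)u - 12/5)(5u^3 + 45u^2 - 285u - 1925) + (33u^2 - 2046u - 11055)
  5u^3 + 45u^2 - 285u - 1925 = ((5/33)u + 355/33)(33u^2 - 2046u - 11055) + (23400u + 117000)
  33u^2 - 2046u - 11055 = ((11/7800)u - 737/7800)(23400u + 117000) + (0)
Last nonzero remainder: 23400u + 117000. Dividing through by 23400 gives the monic gcd u + 5.
Then lcm(f, g) = f·g / gcd(f, g); expanding and making the result monic gives the answer.

u^6 + 9u^5 - 139u^4 - 1552u^3 + 813u^2 + 56023u + 165165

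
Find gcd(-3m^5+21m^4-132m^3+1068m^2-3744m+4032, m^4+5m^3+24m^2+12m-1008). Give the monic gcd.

m^3-m^2+30m-168

Repeated division with remainder:
  -3m^5+21m^4-132m^3+1068m^2-3744m+4032 = (-3m+36)(m^4+5m^3+24m^2+12m-1008) + (-240m^3+240m^2-7200m+40320)
  m^4+5m^3+24m^2+12m-1008 = (-(1/240)m-1/40)(-240m^3+240m^2-7200m+40320) + (0)
Last nonzero remainder: -240m^3+240m^2-7200m+40320. Dividing through by -240 gives the monic gcd m^3-m^2+30m-168.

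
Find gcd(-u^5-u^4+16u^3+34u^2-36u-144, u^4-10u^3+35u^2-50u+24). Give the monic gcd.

By polynomial division,
  -u^5-u^4+16u^3+34u^2-36u-144 = (-u-11)(u^4-10u^3+35u^2-50u+24) + (-59u^3+369u^2-562u+120)
  u^4-10u^3+35u^2-50u+24 = (-(1/59)u+221/3481)(-59u^3+369u^2-562u+120) + ((7128/3481)u^2-(42768/3481)u+57024/3481)
  -59u^3+369u^2-562u+120 = (-(205379/7128)u+17405/2376)((7128/3481)u^2-(42768/3481)u+57024/3481) + (0)
Last nonzero remainder: (7128/3481)u^2-(42768/3481)u+57024/3481. Dividing through by 7128/3481 gives the monic gcd u^2-6u+8.

u^2-6u+8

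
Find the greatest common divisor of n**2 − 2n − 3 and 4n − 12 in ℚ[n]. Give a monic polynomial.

Apply the Euclidean algorithm:
  n**2 − 2n − 3 = ((1/4)n + 1/4)(4n − 12) + (0)
Last nonzero remainder: 4n − 12. Dividing through by 4 gives the monic gcd n − 3.

n − 3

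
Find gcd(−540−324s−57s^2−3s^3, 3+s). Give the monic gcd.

By polynomial division,
  −3s^3−57s^2−324s−540 = (−3s^2−48s−180)(s+3) + (0)
The last nonzero remainder s+3 is already monic.

3+s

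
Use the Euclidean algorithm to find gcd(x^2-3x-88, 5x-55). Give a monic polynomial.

Euclidean algorithm in ℚ[x]:
  x^2-3x-88 = ((1/5)x+8/5)(5x-55) + (0)
Last nonzero remainder: 5x-55. Dividing through by 5 gives the monic gcd x-11.

x-11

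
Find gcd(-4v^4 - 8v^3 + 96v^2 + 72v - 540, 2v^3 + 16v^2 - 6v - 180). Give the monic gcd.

v^2 + 2v - 15

Repeated division with remainder:
  -4v^4 - 8v^3 + 96v^2 + 72v - 540 = (-2v + 12)(2v^3 + 16v^2 - 6v - 180) + (-108v^2 - 216v + 1620)
  2v^3 + 16v^2 - 6v - 180 = (-(1/54)v - 1/9)(-108v^2 - 216v + 1620) + (0)
Last nonzero remainder: -108v^2 - 216v + 1620. Dividing through by -108 gives the monic gcd v^2 + 2v - 15.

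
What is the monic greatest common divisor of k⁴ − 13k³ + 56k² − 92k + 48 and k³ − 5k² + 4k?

k² − 5k + 4

By polynomial division,
  k⁴ − 13k³ + 56k² − 92k + 48 = (k − 8)(k³ − 5k² + 4k) + (12k² − 60k + 48)
  k³ − 5k² + 4k = ((1/12)k)(12k² − 60k + 48) + (0)
Last nonzero remainder: 12k² − 60k + 48. Dividing through by 12 gives the monic gcd k² − 5k + 4.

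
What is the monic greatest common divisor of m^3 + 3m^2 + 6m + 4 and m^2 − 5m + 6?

Euclidean algorithm in ℚ[m]:
  m^3 + 3m^2 + 6m + 4 = (m + 8)(m^2 − 5m + 6) + (40m − 44)
  m^2 − 5m + 6 = ((1/40)m − 39/400)(40m − 44) + (171/100)
  40m − 44 = ((4000/171)m − 4400/171)(171/100) + (0)
The last nonzero remainder is the constant 171/100, so the polynomials are coprime and gcd = 1.

1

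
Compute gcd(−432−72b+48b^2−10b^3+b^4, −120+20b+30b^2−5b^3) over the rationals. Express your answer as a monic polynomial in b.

−12−4b+b^2

Repeated division with remainder:
  b^4−10b^3+48b^2−72b−432 = (−(1/5)b+4/5)(−5b^3+30b^2+20b−120) + (28b^2−112b−336)
  −5b^3+30b^2+20b−120 = (−(5/28)b+5/14)(28b^2−112b−336) + (0)
Last nonzero remainder: 28b^2−112b−336. Dividing through by 28 gives the monic gcd b^2−4b−12.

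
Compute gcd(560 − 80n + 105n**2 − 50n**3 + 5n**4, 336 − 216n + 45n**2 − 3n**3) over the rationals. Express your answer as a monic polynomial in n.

28 − 11n + n**2

Euclidean algorithm in ℚ[n]:
  5n**4 − 50n**3 + 105n**2 − 80n + 560 = (−(5/3)n − 25/3)(−3n**3 + 45n**2 − 216n + 336) + (120n**2 − 1320n + 3360)
  −3n**3 + 45n**2 − 216n + 336 = (−(1/40)n + 1/10)(120n**2 − 1320n + 3360) + (0)
Last nonzero remainder: 120n**2 − 1320n + 3360. Dividing through by 120 gives the monic gcd n**2 − 11n + 28.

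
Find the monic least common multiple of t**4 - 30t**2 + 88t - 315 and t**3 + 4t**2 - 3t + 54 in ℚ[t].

t**5 + 6t**4 - 30t**3 - 92t**2 + 213t - 1890

Euclidean algorithm in ℚ[t]:
  t**4 - 30t**2 + 88t - 315 = (t - 4)(t**3 + 4t**2 - 3t + 54) + (-11t**2 + 22t - 99)
  t**3 + 4t**2 - 3t + 54 = (-(1/11)t - 6/11)(-11t**2 + 22t - 99) + (0)
Last nonzero remainder: -11t**2 + 22t - 99. Dividing through by -11 gives the monic gcd t**2 - 2t + 9.
Then lcm(f, g) = f·g / gcd(f, g); expanding and making the result monic gives the answer.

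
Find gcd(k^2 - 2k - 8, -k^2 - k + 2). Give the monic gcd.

Euclidean algorithm in ℚ[k]:
  k^2 - 2k - 8 = (-1)(-k^2 - k + 2) + (-3k - 6)
  -k^2 - k + 2 = ((1/3)k - 1/3)(-3k - 6) + (0)
Last nonzero remainder: -3k - 6. Dividing through by -3 gives the monic gcd k + 2.

k + 2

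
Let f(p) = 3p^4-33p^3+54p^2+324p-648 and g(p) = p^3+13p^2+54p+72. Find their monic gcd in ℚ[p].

p+3

Euclidean algorithm in ℚ[p]:
  3p^4-33p^3+54p^2+324p-648 = (3p-72)(p^3+13p^2+54p+72) + (828p^2+3996p+4536)
  p^3+13p^2+54p+72 = ((1/828)p+47/4761)(828p^2+3996p+4536) + ((4800/529)p+14400/529)
  828p^2+3996p+4536 = ((36501/400)p+33327/200)((4800/529)p+14400/529) + (0)
Last nonzero remainder: (4800/529)p+14400/529. Dividing through by 4800/529 gives the monic gcd p+3.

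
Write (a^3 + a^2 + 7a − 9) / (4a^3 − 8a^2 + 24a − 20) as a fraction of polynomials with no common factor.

(a^2 + 2a + 9)/(4a^2 − 4a + 20)

By polynomial division,
  a^3 + a^2 + 7a − 9 = (1/4)(4a^3 − 8a^2 + 24a − 20) + (3a^2 + a − 4)
  4a^3 − 8a^2 + 24a − 20 = ((4/3)a − 28/9)(3a^2 + a − 4) + ((292/9)a − 292/9)
  3a^2 + a − 4 = ((27/292)a + 9/73)((292/9)a − 292/9) + (0)
Last nonzero remainder: (292/9)a − 292/9. Dividing through by 292/9 gives the monic gcd a − 1.
Cancel a − 1 from numerator and denominator to get the reduced form.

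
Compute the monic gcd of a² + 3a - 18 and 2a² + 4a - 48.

a + 6

By polynomial division,
  a² + 3a - 18 = (1/2)(2a² + 4a - 48) + (a + 6)
  2a² + 4a - 48 = (2a - 8)(a + 6) + (0)
The last nonzero remainder a + 6 is already monic.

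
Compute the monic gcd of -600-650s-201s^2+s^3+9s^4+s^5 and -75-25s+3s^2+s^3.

-75-25s+3s^2+s^3

Euclidean algorithm in ℚ[s]:
  s^5+9s^4+s^3-201s^2-650s-600 = (s^2+6s+8)(s^3+3s^2-25s-75) + (0)
The last nonzero remainder s^3+3s^2-25s-75 is already monic.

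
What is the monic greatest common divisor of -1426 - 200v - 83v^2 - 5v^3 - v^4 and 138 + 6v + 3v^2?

Apply the Euclidean algorithm:
  -v^4 - 5v^3 - 83v^2 - 200v - 1426 = (-(1/3)v^2 - v - 31/3)(3v^2 + 6v + 138) + (0)
Last nonzero remainder: 3v^2 + 6v + 138. Dividing through by 3 gives the monic gcd v^2 + 2v + 46.

46 + 2v + v^2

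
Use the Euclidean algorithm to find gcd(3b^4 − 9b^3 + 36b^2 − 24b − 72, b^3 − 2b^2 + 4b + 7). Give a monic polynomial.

b + 1

By polynomial division,
  3b^4 − 9b^3 + 36b^2 − 24b − 72 = (3b − 3)(b^3 − 2b^2 + 4b + 7) + (18b^2 − 33b − 51)
  b^3 − 2b^2 + 4b + 7 = ((1/18)b − 1/108)(18b^2 − 33b − 51) + ((235/36)b + 235/36)
  18b^2 − 33b − 51 = ((648/235)b − 1836/235)((235/36)b + 235/36) + (0)
Last nonzero remainder: (235/36)b + 235/36. Dividing through by 235/36 gives the monic gcd b + 1.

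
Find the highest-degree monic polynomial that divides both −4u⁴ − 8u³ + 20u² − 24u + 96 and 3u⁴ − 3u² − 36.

u³ − 2u² + 3u − 6

Apply the Euclidean algorithm:
  −4u⁴ − 8u³ + 20u² − 24u + 96 = (−4/3)(3u⁴ − 3u² − 36) + (−8u³ + 16u² − 24u + 48)
  3u⁴ − 3u² − 36 = (−(3/8)u − 3/4)(−8u³ + 16u² − 24u + 48) + (0)
Last nonzero remainder: −8u³ + 16u² − 24u + 48. Dividing through by −8 gives the monic gcd u³ − 2u² + 3u − 6.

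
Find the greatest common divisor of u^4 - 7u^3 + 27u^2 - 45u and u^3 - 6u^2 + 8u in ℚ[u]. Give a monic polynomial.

u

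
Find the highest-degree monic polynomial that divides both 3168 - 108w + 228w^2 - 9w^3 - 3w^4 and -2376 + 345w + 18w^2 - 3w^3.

Repeated division with remainder:
  -3w^4 - 9w^3 + 228w^2 - 108w + 3168 = (w + 9)(-3w^3 + 18w^2 + 345w - 2376) + (-279w^2 - 837w + 24552)
  -3w^3 + 18w^2 + 345w - 2376 = ((1/93)w - 3/31)(-279w^2 - 837w + 24552) + (0)
Last nonzero remainder: -279w^2 - 837w + 24552. Dividing through by -279 gives the monic gcd w^2 + 3w - 88.

-88 + 3w + w^2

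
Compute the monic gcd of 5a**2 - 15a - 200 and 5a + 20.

1

Repeated division with remainder:
  5a**2 - 15a - 200 = (a - 7)(5a + 20) + (-60)
  5a + 20 = (-(1/12)a - 1/3)(-60) + (0)
The last nonzero remainder is the constant -60, so the polynomials are coprime and gcd = 1.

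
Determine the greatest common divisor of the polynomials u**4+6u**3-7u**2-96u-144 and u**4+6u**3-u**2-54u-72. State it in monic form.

u**2+7u+12

Repeated division with remainder:
  u**4+6u**3-7u**2-96u-144 = (u**4+6u**3-u**2-54u-72) + (-6u**2-42u-72)
  u**4+6u**3-u**2-54u-72 = (-(1/6)u**2+(1/6)u+1)(-6u**2-42u-72) + (0)
Last nonzero remainder: -6u**2-42u-72. Dividing through by -6 gives the monic gcd u**2+7u+12.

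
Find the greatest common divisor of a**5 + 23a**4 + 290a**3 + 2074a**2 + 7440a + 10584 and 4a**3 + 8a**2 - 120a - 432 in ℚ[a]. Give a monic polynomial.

By polynomial division,
  a**5 + 23a**4 + 290a**3 + 2074a**2 + 7440a + 10584 = ((1/4)a**2 + (21/4)a + 139/2)(4a**3 + 8a**2 - 120a - 432) + (2256a**2 + 18048a + 40608)
  4a**3 + 8a**2 - 120a - 432 = ((1/564)a - 1/94)(2256a**2 + 18048a + 40608) + (0)
Last nonzero remainder: 2256a**2 + 18048a + 40608. Dividing through by 2256 gives the monic gcd a**2 + 8a + 18.

a**2 + 8a + 18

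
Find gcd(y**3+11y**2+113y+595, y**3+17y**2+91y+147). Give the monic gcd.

y+7

Repeated division with remainder:
  y**3+11y**2+113y+595 = (y**3+17y**2+91y+147) + (-6y**2+22y+448)
  y**3+17y**2+91y+147 = (-(1/6)y-31/9)(-6y**2+22y+448) + ((2173/9)y+15211/9)
  -6y**2+22y+448 = (-(54/2173)y+576/2173)((2173/9)y+15211/9) + (0)
Last nonzero remainder: (2173/9)y+15211/9. Dividing through by 2173/9 gives the monic gcd y+7.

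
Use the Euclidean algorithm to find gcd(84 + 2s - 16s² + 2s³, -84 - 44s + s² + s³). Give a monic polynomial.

Apply the Euclidean algorithm:
  2s³ - 16s² + 2s + 84 = (2)(s³ + s² - 44s - 84) + (-18s² + 90s + 252)
  s³ + s² - 44s - 84 = (-(1/18)s - 1/3)(-18s² + 90s + 252) + (0)
Last nonzero remainder: -18s² + 90s + 252. Dividing through by -18 gives the monic gcd s² - 5s - 14.

-14 - 5s + s²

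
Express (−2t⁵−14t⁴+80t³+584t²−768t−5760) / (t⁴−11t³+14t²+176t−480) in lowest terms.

Repeated division with remainder:
  −2t⁵−14t⁴+80t³+584t²−768t−5760 = (−2t−36)(t⁴−11t³+14t²+176t−480) + (−288t³+1440t²+4608t−23040)
  t⁴−11t³+14t²+176t−480 = (−(1/288)t+1/48)(−288t³+1440t²+4608t−23040) + (0)
Last nonzero remainder: −288t³+1440t²+4608t−23040. Dividing through by −288 gives the monic gcd t³−5t²−16t+80.
Cancel t³−5t²−16t+80 from numerator and denominator to get the reduced form.

(−2t²−24t−72)/(t−6)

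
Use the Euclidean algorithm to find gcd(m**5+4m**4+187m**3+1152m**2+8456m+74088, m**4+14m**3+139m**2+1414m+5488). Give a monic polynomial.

By polynomial division,
  m**5+4m**4+187m**3+1152m**2+8456m+74088 = (m-10)(m**4+14m**3+139m**2+1414m+5488) + (188m**3+1128m**2+17108m+128968)
  m**4+14m**3+139m**2+1414m+5488 = ((1/188)m+2/47)(188m**3+1128m**2+17108m+128968) + (0)
Last nonzero remainder: 188m**3+1128m**2+17108m+128968. Dividing through by 188 gives the monic gcd m**3+6m**2+91m+686.

m**3+6m**2+91m+686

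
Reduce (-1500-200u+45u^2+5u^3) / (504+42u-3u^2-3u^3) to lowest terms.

(-250-75u-5u^2)/(84+21u+3u^2)

Repeated division with remainder:
  5u^3+45u^2-200u-1500 = (-5/3)(-3u^3-3u^2+42u+504) + (40u^2-130u-660)
  -3u^3-3u^2+42u+504 = (-(3/40)u-51/160)(40u^2-130u-660) + (-(783/16)u+2349/8)
  40u^2-130u-660 = (-(640/783)u-1760/783)(-(783/16)u+2349/8) + (0)
Last nonzero remainder: -(783/16)u+2349/8. Dividing through by -783/16 gives the monic gcd u-6.
Cancel u-6 from numerator and denominator to get the reduced form.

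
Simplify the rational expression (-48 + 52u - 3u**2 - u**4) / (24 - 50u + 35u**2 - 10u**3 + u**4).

(-16 - 4u - u**2)/(8 - 6u + u**2)

Euclidean algorithm in ℚ[u]:
  -u**4 - 3u**2 + 52u - 48 = (-1)(u**4 - 10u**3 + 35u**2 - 50u + 24) + (-10u**3 + 32u**2 + 2u - 24)
  u**4 - 10u**3 + 35u**2 - 50u + 24 = (-(1/10)u + 17/25)(-10u**3 + 32u**2 + 2u - 24) + ((336/25)u**2 - (1344/25)u + 1008/25)
  -10u**3 + 32u**2 + 2u - 24 = (-(125/168)u - 25/42)((336/25)u**2 - (1344/25)u + 1008/25) + (0)
Last nonzero remainder: (336/25)u**2 - (1344/25)u + 1008/25. Dividing through by 336/25 gives the monic gcd u**2 - 4u + 3.
Cancel u**2 - 4u + 3 from numerator and denominator to get the reduced form.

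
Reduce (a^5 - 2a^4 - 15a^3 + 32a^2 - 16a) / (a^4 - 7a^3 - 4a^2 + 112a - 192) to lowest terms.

Repeated division with remainder:
  a^5 - 2a^4 - 15a^3 + 32a^2 - 16a = (a + 5)(a^4 - 7a^3 - 4a^2 + 112a - 192) + (24a^3 - 60a^2 - 384a + 960)
  a^4 - 7a^3 - 4a^2 + 112a - 192 = ((1/24)a - 3/16)(24a^3 - 60a^2 - 384a + 960) + ((3/4)a^2 - 12)
  24a^3 - 60a^2 - 384a + 960 = (32a - 80)((3/4)a^2 - 12) + (0)
Last nonzero remainder: (3/4)a^2 - 12. Dividing through by 3/4 gives the monic gcd a^2 - 16.
Cancel a^2 - 16 from numerator and denominator to get the reduced form.

(a^3 - 2a^2 + a)/(a^2 - 7a + 12)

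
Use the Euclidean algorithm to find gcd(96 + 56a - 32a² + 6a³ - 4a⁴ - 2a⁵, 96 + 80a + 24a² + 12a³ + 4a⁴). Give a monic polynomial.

Repeated division with remainder:
  -2a⁵ - 4a⁴ + 6a³ - 32a² + 56a + 96 = (-(1/2)a + 1/2)(4a⁴ + 12a³ + 24a² + 80a + 96) + (12a³ - 4a² + 64a + 48)
  4a⁴ + 12a³ + 24a² + 80a + 96 = ((1/3)a + 10/9)(12a³ - 4a² + 64a + 48) + ((64/9)a² - (64/9)a + 128/3)
  12a³ - 4a² + 64a + 48 = ((27/16)a + 9/8)((64/9)a² - (64/9)a + 128/3) + (0)
Last nonzero remainder: (64/9)a² - (64/9)a + 128/3. Dividing through by 64/9 gives the monic gcd a² - a + 6.

6 - a + a²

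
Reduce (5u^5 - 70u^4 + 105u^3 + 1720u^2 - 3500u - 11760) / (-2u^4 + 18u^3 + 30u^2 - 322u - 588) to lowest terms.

(-5u^2 + 10u + 120)/(2u + 6)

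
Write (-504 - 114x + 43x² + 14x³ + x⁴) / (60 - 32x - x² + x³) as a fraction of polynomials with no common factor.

(-84 - 5x + 8x² + x³)/(10 - 7x + x²)

Repeated division with remainder:
  x⁴ + 14x³ + 43x² - 114x - 504 = (x + 15)(x³ - x² - 32x + 60) + (90x² + 306x - 1404)
  x³ - x² - 32x + 60 = ((1/90)x - 11/225)(90x² + 306x - 1404) + (-(36/25)x - 216/25)
  90x² + 306x - 1404 = (-(125/2)x + 325/2)(-(36/25)x - 216/25) + (0)
Last nonzero remainder: -(36/25)x - 216/25. Dividing through by -36/25 gives the monic gcd x + 6.
Cancel x + 6 from numerator and denominator to get the reduced form.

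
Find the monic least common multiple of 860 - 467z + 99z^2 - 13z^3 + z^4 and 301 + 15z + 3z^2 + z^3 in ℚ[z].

Euclidean algorithm in ℚ[z]:
  z^4 - 13z^3 + 99z^2 - 467z + 860 = (z - 16)(z^3 + 3z^2 + 15z + 301) + (132z^2 - 528z + 5676)
  z^3 + 3z^2 + 15z + 301 = ((1/132)z + 7/132)(132z^2 - 528z + 5676) + (0)
Last nonzero remainder: 132z^2 - 528z + 5676. Dividing through by 132 gives the monic gcd z^2 - 4z + 43.
Then lcm(f, g) = f·g / gcd(f, g); expanding and making the result monic gives the answer.

6020 - 2409z + 226z^2 + 8z^3 - 6z^4 + z^5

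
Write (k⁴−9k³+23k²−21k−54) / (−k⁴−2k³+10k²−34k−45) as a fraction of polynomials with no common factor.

(−k+6)/(k+5)

Euclidean algorithm in ℚ[k]:
  k⁴−9k³+23k²−21k−54 = (−1)(−k⁴−2k³+10k²−34k−45) + (−11k³+33k²−55k−99)
  −k⁴−2k³+10k²−34k−45 = ((1/11)k+5/11)(−11k³+33k²−55k−99) + (0)
Last nonzero remainder: −11k³+33k²−55k−99. Dividing through by −11 gives the monic gcd k³−3k²+5k+9.
Cancel k³−3k²+5k+9 from numerator and denominator to get the reduced form.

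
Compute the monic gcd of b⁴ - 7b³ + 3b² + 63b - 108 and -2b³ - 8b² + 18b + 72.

b² - 9

Euclidean algorithm in ℚ[b]:
  b⁴ - 7b³ + 3b² + 63b - 108 = (-(1/2)b + 11/2)(-2b³ - 8b² + 18b + 72) + (56b² - 504)
  -2b³ - 8b² + 18b + 72 = (-(1/28)b - 1/7)(56b² - 504) + (0)
Last nonzero remainder: 56b² - 504. Dividing through by 56 gives the monic gcd b² - 9.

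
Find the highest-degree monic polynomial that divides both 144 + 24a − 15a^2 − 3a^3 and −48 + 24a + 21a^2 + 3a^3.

16 + 8a + a^2

Euclidean algorithm in ℚ[a]:
  −3a^3 − 15a^2 + 24a + 144 = (−1)(3a^3 + 21a^2 + 24a − 48) + (6a^2 + 48a + 96)
  3a^3 + 21a^2 + 24a − 48 = ((1/2)a − 1/2)(6a^2 + 48a + 96) + (0)
Last nonzero remainder: 6a^2 + 48a + 96. Dividing through by 6 gives the monic gcd a^2 + 8a + 16.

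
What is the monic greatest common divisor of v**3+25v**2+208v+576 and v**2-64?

Repeated division with remainder:
  v**3+25v**2+208v+576 = (v+25)(v**2-64) + (272v+2176)
  v**2-64 = ((1/272)v-1/34)(272v+2176) + (0)
Last nonzero remainder: 272v+2176. Dividing through by 272 gives the monic gcd v+8.

v+8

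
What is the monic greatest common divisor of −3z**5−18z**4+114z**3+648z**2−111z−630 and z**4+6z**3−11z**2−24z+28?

Euclidean algorithm in ℚ[z]:
  −3z**5−18z**4+114z**3+648z**2−111z−630 = (−3z)(z**4+6z**3−11z**2−24z+28) + (81z**3+576z**2−27z−630)
  z**4+6z**3−11z**2−24z+28 = ((1/81)z−10/729)(81z**3+576z**2−27z−630) + (−(224/81)z**2−(448/27)z+1568/81)
  81z**3+576z**2−27z−630 = (−(6561/224)z−3645/112)(−(224/81)z**2−(448/27)z+1568/81) + (0)
Last nonzero remainder: −(224/81)z**2−(448/27)z+1568/81. Dividing through by −224/81 gives the monic gcd z**2+6z−7.

z**2+6z−7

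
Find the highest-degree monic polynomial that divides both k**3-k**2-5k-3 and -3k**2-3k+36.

k-3

Euclidean algorithm in ℚ[k]:
  k**3-k**2-5k-3 = (-(1/3)k+2/3)(-3k**2-3k+36) + (9k-27)
  -3k**2-3k+36 = (-(1/3)k-4/3)(9k-27) + (0)
Last nonzero remainder: 9k-27. Dividing through by 9 gives the monic gcd k-3.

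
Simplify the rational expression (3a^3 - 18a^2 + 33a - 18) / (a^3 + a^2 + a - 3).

(3a^2 - 15a + 18)/(a^2 + 2a + 3)

Euclidean algorithm in ℚ[a]:
  3a^3 - 18a^2 + 33a - 18 = (3)(a^3 + a^2 + a - 3) + (-21a^2 + 30a - 9)
  a^3 + a^2 + a - 3 = (-(1/21)a - 17/147)(-21a^2 + 30a - 9) + ((198/49)a - 198/49)
  -21a^2 + 30a - 9 = (-(343/66)a + 49/22)((198/49)a - 198/49) + (0)
Last nonzero remainder: (198/49)a - 198/49. Dividing through by 198/49 gives the monic gcd a - 1.
Cancel a - 1 from numerator and denominator to get the reduced form.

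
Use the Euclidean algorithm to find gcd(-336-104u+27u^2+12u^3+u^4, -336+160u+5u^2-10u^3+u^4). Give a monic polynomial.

-12+u+u^2

Apply the Euclidean algorithm:
  u^4+12u^3+27u^2-104u-336 = (u^4-10u^3+5u^2+160u-336) + (22u^3+22u^2-264u)
  u^4-10u^3+5u^2+160u-336 = ((1/22)u-1/2)(22u^3+22u^2-264u) + (28u^2+28u-336)
  22u^3+22u^2-264u = ((11/14)u)(28u^2+28u-336) + (0)
Last nonzero remainder: 28u^2+28u-336. Dividing through by 28 gives the monic gcd u^2+u-12.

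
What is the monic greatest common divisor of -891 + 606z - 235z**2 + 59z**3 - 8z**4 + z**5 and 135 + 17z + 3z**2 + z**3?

By polynomial division,
  z**5 - 8z**4 + 59z**3 - 235z**2 + 606z - 891 = (z**2 - 11z + 75)(z**3 + 3z**2 + 17z + 135) + (-408z**2 + 816z - 11016)
  z**3 + 3z**2 + 17z + 135 = (-(1/408)z - 5/408)(-408z**2 + 816z - 11016) + (0)
Last nonzero remainder: -408z**2 + 816z - 11016. Dividing through by -408 gives the monic gcd z**2 - 2z + 27.

27 - 2z + z**2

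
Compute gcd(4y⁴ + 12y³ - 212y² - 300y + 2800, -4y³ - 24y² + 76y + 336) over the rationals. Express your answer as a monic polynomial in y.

Apply the Euclidean algorithm:
  4y⁴ + 12y³ - 212y² - 300y + 2800 = (-y + 3)(-4y³ - 24y² + 76y + 336) + (-64y² - 192y + 1792)
  -4y³ - 24y² + 76y + 336 = ((1/16)y + 3/16)(-64y² - 192y + 1792) + (0)
Last nonzero remainder: -64y² - 192y + 1792. Dividing through by -64 gives the monic gcd y² + 3y - 28.

y² + 3y - 28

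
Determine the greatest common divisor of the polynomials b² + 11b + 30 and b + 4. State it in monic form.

By polynomial division,
  b² + 11b + 30 = (b + 7)(b + 4) + (2)
  b + 4 = ((1/2)b + 2)(2) + (0)
The last nonzero remainder is the constant 2, so the polynomials are coprime and gcd = 1.

1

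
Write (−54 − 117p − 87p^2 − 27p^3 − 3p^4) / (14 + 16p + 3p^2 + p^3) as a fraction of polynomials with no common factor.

By polynomial division,
  −3p^4 − 27p^3 − 87p^2 − 117p − 54 = (−3p − 18)(p^3 + 3p^2 + 16p + 14) + (15p^2 + 213p + 198)
  p^3 + 3p^2 + 16p + 14 = ((1/15)p − 56/75)(15p^2 + 213p + 198) + ((4046/25)p + 4046/25)
  15p^2 + 213p + 198 = ((375/4046)p + 2475/2023)((4046/25)p + 4046/25) + (0)
Last nonzero remainder: (4046/25)p + 4046/25. Dividing through by 4046/25 gives the monic gcd p + 1.
Cancel p + 1 from numerator and denominator to get the reduced form.

(−54 − 63p − 24p^2 − 3p^3)/(14 + 2p + p^2)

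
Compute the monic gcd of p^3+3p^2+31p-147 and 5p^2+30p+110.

1

By polynomial division,
  p^3+3p^2+31p-147 = ((1/5)p-3/5)(5p^2+30p+110) + (27p-81)
  5p^2+30p+110 = ((5/27)p+5/3)(27p-81) + (245)
  27p-81 = ((27/245)p-81/245)(245) + (0)
The last nonzero remainder is the constant 245, so the polynomials are coprime and gcd = 1.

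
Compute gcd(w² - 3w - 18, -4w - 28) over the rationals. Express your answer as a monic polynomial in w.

1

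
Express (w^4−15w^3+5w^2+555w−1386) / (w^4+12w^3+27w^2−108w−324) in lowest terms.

(w^2−18w+77)/(w^2+9w+18)

Euclidean algorithm in ℚ[w]:
  w^4−15w^3+5w^2+555w−1386 = (w^4+12w^3+27w^2−108w−324) + (−27w^3−22w^2+663w−1062)
  w^4+12w^3+27w^2−108w−324 = (−(1/27)w−302/729)(−27w^3−22w^2+663w−1062) + ((30940/729)w^2+(30940/243)w−61880/81)
  −27w^3−22w^2+663w−1062 = (−(19683/30940)w+43011/30940)((30940/729)w^2+(30940/243)w−61880/81) + (0)
Last nonzero remainder: (30940/729)w^2+(30940/243)w−61880/81. Dividing through by 30940/729 gives the monic gcd w^2+3w−18.
Cancel w^2+3w−18 from numerator and denominator to get the reduced form.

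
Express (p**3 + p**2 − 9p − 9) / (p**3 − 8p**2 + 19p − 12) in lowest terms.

(p**2 + 4p + 3)/(p**2 − 5p + 4)

By polynomial division,
  p**3 + p**2 − 9p − 9 = (p**3 − 8p**2 + 19p − 12) + (9p**2 − 28p + 3)
  p**3 − 8p**2 + 19p − 12 = ((1/9)p − 44/81)(9p**2 − 28p + 3) + ((280/81)p − 280/27)
  9p**2 − 28p + 3 = ((729/280)p − 81/280)((280/81)p − 280/27) + (0)
Last nonzero remainder: (280/81)p − 280/27. Dividing through by 280/81 gives the monic gcd p − 3.
Cancel p − 3 from numerator and denominator to get the reduced form.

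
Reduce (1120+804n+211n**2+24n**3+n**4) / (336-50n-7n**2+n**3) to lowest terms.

(160+92n+17n**2+n**3)/(48-14n+n**2)

Euclidean algorithm in ℚ[n]:
  n**4+24n**3+211n**2+804n+1120 = (n+31)(n**3-7n**2-50n+336) + (478n**2+2018n-9296)
  n**3-7n**2-50n+336 = ((1/478)n-1341/57121)(478n**2+2018n-9296) + ((960960/57121)n+6726720/57121)
  478n**2+2018n-9296 = ((13651919/480480)n-4741043/60060)((960960/57121)n+6726720/57121) + (0)
Last nonzero remainder: (960960/57121)n+6726720/57121. Dividing through by 960960/57121 gives the monic gcd n+7.
Cancel n+7 from numerator and denominator to get the reduced form.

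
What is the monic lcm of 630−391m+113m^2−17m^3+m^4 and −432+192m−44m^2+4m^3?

−3780+2976m−1069m^2+215m^3−23m^4+m^5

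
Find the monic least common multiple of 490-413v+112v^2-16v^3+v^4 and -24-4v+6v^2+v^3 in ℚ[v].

By polynomial division,
  v^4-16v^3+112v^2-413v+490 = (v-22)(v^3+6v^2-4v-24) + (248v^2-477v-38)
  v^3+6v^2-4v-24 = ((1/248)v+1965/61504)(248v^2-477v-38) + ((700713/61504)v-700713/30752)
  248v^2-477v-38 = ((15252992/700713)v+1168576/700713)((700713/61504)v-700713/30752) + (0)
Last nonzero remainder: (700713/61504)v-700713/30752. Dividing through by 700713/61504 gives the monic gcd v-2.
Then lcm(f, g) = f·g / gcd(f, g); expanding and making the result monic gives the answer.

5880-1036v-1470v^2+291v^3-4v^4-8v^5+v^6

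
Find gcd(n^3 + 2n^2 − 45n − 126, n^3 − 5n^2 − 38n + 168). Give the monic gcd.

n^2 − n − 42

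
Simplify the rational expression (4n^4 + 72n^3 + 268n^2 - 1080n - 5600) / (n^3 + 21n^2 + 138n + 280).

(4n^2 + 4n - 80)/(n + 4)

By polynomial division,
  4n^4 + 72n^3 + 268n^2 - 1080n - 5600 = (4n - 12)(n^3 + 21n^2 + 138n + 280) + (-32n^2 - 544n - 2240)
  n^3 + 21n^2 + 138n + 280 = (-(1/32)n - 1/8)(-32n^2 - 544n - 2240) + (0)
Last nonzero remainder: -32n^2 - 544n - 2240. Dividing through by -32 gives the monic gcd n^2 + 17n + 70.
Cancel n^2 + 17n + 70 from numerator and denominator to get the reduced form.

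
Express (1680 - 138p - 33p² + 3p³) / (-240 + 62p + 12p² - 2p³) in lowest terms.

Euclidean algorithm in ℚ[p]:
  3p³ - 33p² - 138p + 1680 = (-3/2)(-2p³ + 12p² + 62p - 240) + (-15p² - 45p + 1320)
  -2p³ + 12p² + 62p - 240 = ((2/15)p - 6/5)(-15p² - 45p + 1320) + (-168p + 1344)
  -15p² - 45p + 1320 = ((5/56)p + 55/56)(-168p + 1344) + (0)
Last nonzero remainder: -168p + 1344. Dividing through by -168 gives the monic gcd p - 8.
Cancel p - 8 from numerator and denominator to get the reduced form.

(210 + 9p - 3p²)/(-30 + 4p + 2p²)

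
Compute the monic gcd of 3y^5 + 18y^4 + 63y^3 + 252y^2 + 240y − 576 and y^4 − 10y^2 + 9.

Repeated division with remainder:
  3y^5 + 18y^4 + 63y^3 + 252y^2 + 240y − 576 = (3y + 18)(y^4 − 10y^2 + 9) + (93y^3 + 432y^2 + 213y − 738)
  y^4 − 10y^2 + 9 = ((1/93)y − 48/961)(93y^3 + 432y^2 + 213y − 738) + ((8925/961)y^2 + (17850/961)y − 26775/961)
  93y^3 + 432y^2 + 213y − 738 = ((29791/2975)y + 78802/2975)((8925/961)y^2 + (17850/961)y − 26775/961) + (0)
Last nonzero remainder: (8925/961)y^2 + (17850/961)y − 26775/961. Dividing through by 8925/961 gives the monic gcd y^2 + 2y − 3.

y^2 + 2y − 3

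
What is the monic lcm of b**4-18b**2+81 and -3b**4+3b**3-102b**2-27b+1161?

b**6-b**5+25b**4+18b**3-693b**2-81b+3483

Apply the Euclidean algorithm:
  b**4-18b**2+81 = (-1/3)(-3b**4+3b**3-102b**2-27b+1161) + (b**3-52b**2-9b+468)
  -3b**4+3b**3-102b**2-27b+1161 = (-3b-153)(b**3-52b**2-9b+468) + (-8085b**2+72765)
  b**3-52b**2-9b+468 = (-(1/8085)b+52/8085)(-8085b**2+72765) + (0)
Last nonzero remainder: -8085b**2+72765. Dividing through by -8085 gives the monic gcd b**2-9.
Then lcm(f, g) = f·g / gcd(f, g); expanding and making the result monic gives the answer.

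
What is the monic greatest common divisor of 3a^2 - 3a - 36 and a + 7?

1

Euclidean algorithm in ℚ[a]:
  3a^2 - 3a - 36 = (3a - 24)(a + 7) + (132)
  a + 7 = ((1/132)a + 7/132)(132) + (0)
The last nonzero remainder is the constant 132, so the polynomials are coprime and gcd = 1.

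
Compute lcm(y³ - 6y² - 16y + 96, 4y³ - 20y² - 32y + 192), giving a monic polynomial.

y⁵ - 7y⁴ - 22y³ + 184y² + 96y - 1152

Euclidean algorithm in ℚ[y]:
  y³ - 6y² - 16y + 96 = (1/4)(4y³ - 20y² - 32y + 192) + (-y² - 8y + 48)
  4y³ - 20y² - 32y + 192 = (-4y + 52)(-y² - 8y + 48) + (576y - 2304)
  -y² - 8y + 48 = (-(1/576)y - 1/48)(576y - 2304) + (0)
Last nonzero remainder: 576y - 2304. Dividing through by 576 gives the monic gcd y - 4.
Then lcm(f, g) = f·g / gcd(f, g); expanding and making the result monic gives the answer.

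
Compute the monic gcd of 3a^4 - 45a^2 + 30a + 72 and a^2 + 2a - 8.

Euclidean algorithm in ℚ[a]:
  3a^4 - 45a^2 + 30a + 72 = (3a^2 - 6a - 9)(a^2 + 2a - 8) + (0)
The last nonzero remainder a^2 + 2a - 8 is already monic.

a^2 + 2a - 8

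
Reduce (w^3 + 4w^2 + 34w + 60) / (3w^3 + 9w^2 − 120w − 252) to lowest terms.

(w^2 + 2w + 30)/(3w^2 + 3w − 126)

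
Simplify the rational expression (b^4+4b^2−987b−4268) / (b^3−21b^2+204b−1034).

Repeated division with remainder:
  b^4+4b^2−987b−4268 = (b+21)(b^3−21b^2+204b−1034) + (241b^2−4237b+17446)
  b^3−21b^2+204b−1034 = ((1/241)b−824/58081)(241b^2−4237b+17446) + ((4152750/58081)b−45680250/58081)
  241b^2−4237b+17446 = ((13997521/4152750)b−46058233/2076375)((4152750/58081)b−45680250/58081) + (0)
Last nonzero remainder: (4152750/58081)b−45680250/58081. Dividing through by 4152750/58081 gives the monic gcd b−11.
Cancel b−11 from numerator and denominator to get the reduced form.

(b^3+11b^2+125b+388)/(b^2−10b+94)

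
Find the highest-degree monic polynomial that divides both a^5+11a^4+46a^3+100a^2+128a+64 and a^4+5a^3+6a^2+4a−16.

By polynomial division,
  a^5+11a^4+46a^3+100a^2+128a+64 = (a+6)(a^4+5a^3+6a^2+4a−16) + (10a^3+60a^2+120a+160)
  a^4+5a^3+6a^2+4a−16 = ((1/10)a−1/10)(10a^3+60a^2+120a+160) + (0)
Last nonzero remainder: 10a^3+60a^2+120a+160. Dividing through by 10 gives the monic gcd a^3+6a^2+12a+16.

a^3+6a^2+12a+16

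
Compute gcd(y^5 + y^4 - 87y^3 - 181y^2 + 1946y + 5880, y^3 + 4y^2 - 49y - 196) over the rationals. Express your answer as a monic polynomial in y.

y^2 - 3y - 28

By polynomial division,
  y^5 + y^4 - 87y^3 - 181y^2 + 1946y + 5880 = (y^2 - 3y - 26)(y^3 + 4y^2 - 49y - 196) + (-28y^2 + 84y + 784)
  y^3 + 4y^2 - 49y - 196 = (-(1/28)y - 1/4)(-28y^2 + 84y + 784) + (0)
Last nonzero remainder: -28y^2 + 84y + 784. Dividing through by -28 gives the monic gcd y^2 - 3y - 28.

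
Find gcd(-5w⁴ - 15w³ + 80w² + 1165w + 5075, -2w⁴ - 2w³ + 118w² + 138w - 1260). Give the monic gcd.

w² - 2w - 35

Euclidean algorithm in ℚ[w]:
  -5w⁴ - 15w³ + 80w² + 1165w + 5075 = (5/2)(-2w⁴ - 2w³ + 118w² + 138w - 1260) + (-10w³ - 215w² + 820w + 8225)
  -2w⁴ - 2w³ + 118w² + 138w - 1260 = ((1/5)w - 41/10)(-10w³ - 215w² + 820w + 8225) + (-(1855/2)w² + 1855w + 64925/2)
  -10w³ - 215w² + 820w + 8225 = ((4/371)w + 94/371)(-(1855/2)w² + 1855w + 64925/2) + (0)
Last nonzero remainder: -(1855/2)w² + 1855w + 64925/2. Dividing through by -1855/2 gives the monic gcd w² - 2w - 35.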